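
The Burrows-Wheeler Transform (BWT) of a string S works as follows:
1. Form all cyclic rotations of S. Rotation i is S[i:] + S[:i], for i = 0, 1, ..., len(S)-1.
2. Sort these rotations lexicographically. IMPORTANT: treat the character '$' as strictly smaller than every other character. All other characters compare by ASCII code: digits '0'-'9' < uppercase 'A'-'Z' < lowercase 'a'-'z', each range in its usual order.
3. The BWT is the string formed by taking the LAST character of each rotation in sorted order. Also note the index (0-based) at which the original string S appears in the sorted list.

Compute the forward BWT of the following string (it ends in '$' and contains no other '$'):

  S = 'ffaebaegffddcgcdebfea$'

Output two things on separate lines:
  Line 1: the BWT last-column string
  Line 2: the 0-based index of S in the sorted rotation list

All 22 rotations (rotation i = S[i:]+S[:i]):
  rot[0] = ffaebaegffddcgcdebfea$
  rot[1] = faebaegffddcgcdebfea$f
  rot[2] = aebaegffddcgcdebfea$ff
  rot[3] = ebaegffddcgcdebfea$ffa
  rot[4] = baegffddcgcdebfea$ffae
  rot[5] = aegffddcgcdebfea$ffaeb
  rot[6] = egffddcgcdebfea$ffaeba
  rot[7] = gffddcgcdebfea$ffaebae
  rot[8] = ffddcgcdebfea$ffaebaeg
  rot[9] = fddcgcdebfea$ffaebaegf
  rot[10] = ddcgcdebfea$ffaebaegff
  rot[11] = dcgcdebfea$ffaebaegffd
  rot[12] = cgcdebfea$ffaebaegffdd
  rot[13] = gcdebfea$ffaebaegffddc
  rot[14] = cdebfea$ffaebaegffddcg
  rot[15] = debfea$ffaebaegffddcgc
  rot[16] = ebfea$ffaebaegffddcgcd
  rot[17] = bfea$ffaebaegffddcgcde
  rot[18] = fea$ffaebaegffddcgcdeb
  rot[19] = ea$ffaebaegffddcgcdebf
  rot[20] = a$ffaebaegffddcgcdebfe
  rot[21] = $ffaebaegffddcgcdebfea
Sorted (with $ < everything):
  sorted[0] = $ffaebaegffddcgcdebfea  (last char: 'a')
  sorted[1] = a$ffaebaegffddcgcdebfe  (last char: 'e')
  sorted[2] = aebaegffddcgcdebfea$ff  (last char: 'f')
  sorted[3] = aegffddcgcdebfea$ffaeb  (last char: 'b')
  sorted[4] = baegffddcgcdebfea$ffae  (last char: 'e')
  sorted[5] = bfea$ffaebaegffddcgcde  (last char: 'e')
  sorted[6] = cdebfea$ffaebaegffddcg  (last char: 'g')
  sorted[7] = cgcdebfea$ffaebaegffdd  (last char: 'd')
  sorted[8] = dcgcdebfea$ffaebaegffd  (last char: 'd')
  sorted[9] = ddcgcdebfea$ffaebaegff  (last char: 'f')
  sorted[10] = debfea$ffaebaegffddcgc  (last char: 'c')
  sorted[11] = ea$ffaebaegffddcgcdebf  (last char: 'f')
  sorted[12] = ebaegffddcgcdebfea$ffa  (last char: 'a')
  sorted[13] = ebfea$ffaebaegffddcgcd  (last char: 'd')
  sorted[14] = egffddcgcdebfea$ffaeba  (last char: 'a')
  sorted[15] = faebaegffddcgcdebfea$f  (last char: 'f')
  sorted[16] = fddcgcdebfea$ffaebaegf  (last char: 'f')
  sorted[17] = fea$ffaebaegffddcgcdeb  (last char: 'b')
  sorted[18] = ffaebaegffddcgcdebfea$  (last char: '$')
  sorted[19] = ffddcgcdebfea$ffaebaeg  (last char: 'g')
  sorted[20] = gcdebfea$ffaebaegffddc  (last char: 'c')
  sorted[21] = gffddcgcdebfea$ffaebae  (last char: 'e')
Last column: aefbeegddfcfadaffb$gce
Original string S is at sorted index 18

Answer: aefbeegddfcfadaffb$gce
18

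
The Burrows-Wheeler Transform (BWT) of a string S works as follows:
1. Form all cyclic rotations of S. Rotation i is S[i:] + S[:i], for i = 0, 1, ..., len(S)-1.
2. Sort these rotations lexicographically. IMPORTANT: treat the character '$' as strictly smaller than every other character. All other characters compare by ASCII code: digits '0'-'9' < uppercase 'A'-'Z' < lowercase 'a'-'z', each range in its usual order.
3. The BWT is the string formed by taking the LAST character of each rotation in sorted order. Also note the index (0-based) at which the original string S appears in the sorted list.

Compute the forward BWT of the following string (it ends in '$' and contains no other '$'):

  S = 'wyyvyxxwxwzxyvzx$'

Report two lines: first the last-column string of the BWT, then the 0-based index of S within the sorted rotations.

All 17 rotations (rotation i = S[i:]+S[:i]):
  rot[0] = wyyvyxxwxwzxyvzx$
  rot[1] = yyvyxxwxwzxyvzx$w
  rot[2] = yvyxxwxwzxyvzx$wy
  rot[3] = vyxxwxwzxyvzx$wyy
  rot[4] = yxxwxwzxyvzx$wyyv
  rot[5] = xxwxwzxyvzx$wyyvy
  rot[6] = xwxwzxyvzx$wyyvyx
  rot[7] = wxwzxyvzx$wyyvyxx
  rot[8] = xwzxyvzx$wyyvyxxw
  rot[9] = wzxyvzx$wyyvyxxwx
  rot[10] = zxyvzx$wyyvyxxwxw
  rot[11] = xyvzx$wyyvyxxwxwz
  rot[12] = yvzx$wyyvyxxwxwzx
  rot[13] = vzx$wyyvyxxwxwzxy
  rot[14] = zx$wyyvyxxwxwzxyv
  rot[15] = x$wyyvyxxwxwzxyvz
  rot[16] = $wyyvyxxwxwzxyvzx
Sorted (with $ < everything):
  sorted[0] = $wyyvyxxwxwzxyvzx  (last char: 'x')
  sorted[1] = vyxxwxwzxyvzx$wyy  (last char: 'y')
  sorted[2] = vzx$wyyvyxxwxwzxy  (last char: 'y')
  sorted[3] = wxwzxyvzx$wyyvyxx  (last char: 'x')
  sorted[4] = wyyvyxxwxwzxyvzx$  (last char: '$')
  sorted[5] = wzxyvzx$wyyvyxxwx  (last char: 'x')
  sorted[6] = x$wyyvyxxwxwzxyvz  (last char: 'z')
  sorted[7] = xwxwzxyvzx$wyyvyx  (last char: 'x')
  sorted[8] = xwzxyvzx$wyyvyxxw  (last char: 'w')
  sorted[9] = xxwxwzxyvzx$wyyvy  (last char: 'y')
  sorted[10] = xyvzx$wyyvyxxwxwz  (last char: 'z')
  sorted[11] = yvyxxwxwzxyvzx$wy  (last char: 'y')
  sorted[12] = yvzx$wyyvyxxwxwzx  (last char: 'x')
  sorted[13] = yxxwxwzxyvzx$wyyv  (last char: 'v')
  sorted[14] = yyvyxxwxwzxyvzx$w  (last char: 'w')
  sorted[15] = zx$wyyvyxxwxwzxyv  (last char: 'v')
  sorted[16] = zxyvzx$wyyvyxxwxw  (last char: 'w')
Last column: xyyx$xzxwyzyxvwvw
Original string S is at sorted index 4

Answer: xyyx$xzxwyzyxvwvw
4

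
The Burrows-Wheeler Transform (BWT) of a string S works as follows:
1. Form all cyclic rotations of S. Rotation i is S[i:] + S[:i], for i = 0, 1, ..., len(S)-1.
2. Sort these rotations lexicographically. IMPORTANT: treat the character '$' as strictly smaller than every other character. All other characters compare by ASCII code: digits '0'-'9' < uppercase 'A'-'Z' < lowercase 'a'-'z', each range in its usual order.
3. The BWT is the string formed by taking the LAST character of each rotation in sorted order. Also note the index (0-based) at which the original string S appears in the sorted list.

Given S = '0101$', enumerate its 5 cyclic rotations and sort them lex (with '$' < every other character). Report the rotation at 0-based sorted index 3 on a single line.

All 5 rotations (rotation i = S[i:]+S[:i]):
  rot[0] = 0101$
  rot[1] = 101$0
  rot[2] = 01$01
  rot[3] = 1$010
  rot[4] = $0101
Sorted (with $ < everything):
  sorted[0] = $0101
  sorted[1] = 01$01
  sorted[2] = 0101$
  sorted[3] = 1$010
  sorted[4] = 101$0
sorted[3] = 1$010

Answer: 1$010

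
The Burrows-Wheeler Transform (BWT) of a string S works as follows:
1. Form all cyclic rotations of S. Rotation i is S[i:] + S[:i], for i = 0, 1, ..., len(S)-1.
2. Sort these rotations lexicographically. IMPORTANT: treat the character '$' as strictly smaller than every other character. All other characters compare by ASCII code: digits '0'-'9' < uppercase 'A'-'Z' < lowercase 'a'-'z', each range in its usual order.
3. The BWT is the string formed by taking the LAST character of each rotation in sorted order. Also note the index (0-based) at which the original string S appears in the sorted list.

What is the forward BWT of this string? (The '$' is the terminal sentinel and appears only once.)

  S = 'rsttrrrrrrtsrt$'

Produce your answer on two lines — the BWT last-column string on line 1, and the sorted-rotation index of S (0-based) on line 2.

Answer: ttrrrr$srtrrtrs
6

Derivation:
All 15 rotations (rotation i = S[i:]+S[:i]):
  rot[0] = rsttrrrrrrtsrt$
  rot[1] = sttrrrrrrtsrt$r
  rot[2] = ttrrrrrrtsrt$rs
  rot[3] = trrrrrrtsrt$rst
  rot[4] = rrrrrrtsrt$rstt
  rot[5] = rrrrrtsrt$rsttr
  rot[6] = rrrrtsrt$rsttrr
  rot[7] = rrrtsrt$rsttrrr
  rot[8] = rrtsrt$rsttrrrr
  rot[9] = rtsrt$rsttrrrrr
  rot[10] = tsrt$rsttrrrrrr
  rot[11] = srt$rsttrrrrrrt
  rot[12] = rt$rsttrrrrrrts
  rot[13] = t$rsttrrrrrrtsr
  rot[14] = $rsttrrrrrrtsrt
Sorted (with $ < everything):
  sorted[0] = $rsttrrrrrrtsrt  (last char: 't')
  sorted[1] = rrrrrrtsrt$rstt  (last char: 't')
  sorted[2] = rrrrrtsrt$rsttr  (last char: 'r')
  sorted[3] = rrrrtsrt$rsttrr  (last char: 'r')
  sorted[4] = rrrtsrt$rsttrrr  (last char: 'r')
  sorted[5] = rrtsrt$rsttrrrr  (last char: 'r')
  sorted[6] = rsttrrrrrrtsrt$  (last char: '$')
  sorted[7] = rt$rsttrrrrrrts  (last char: 's')
  sorted[8] = rtsrt$rsttrrrrr  (last char: 'r')
  sorted[9] = srt$rsttrrrrrrt  (last char: 't')
  sorted[10] = sttrrrrrrtsrt$r  (last char: 'r')
  sorted[11] = t$rsttrrrrrrtsr  (last char: 'r')
  sorted[12] = trrrrrrtsrt$rst  (last char: 't')
  sorted[13] = tsrt$rsttrrrrrr  (last char: 'r')
  sorted[14] = ttrrrrrrtsrt$rs  (last char: 's')
Last column: ttrrrr$srtrrtrs
Original string S is at sorted index 6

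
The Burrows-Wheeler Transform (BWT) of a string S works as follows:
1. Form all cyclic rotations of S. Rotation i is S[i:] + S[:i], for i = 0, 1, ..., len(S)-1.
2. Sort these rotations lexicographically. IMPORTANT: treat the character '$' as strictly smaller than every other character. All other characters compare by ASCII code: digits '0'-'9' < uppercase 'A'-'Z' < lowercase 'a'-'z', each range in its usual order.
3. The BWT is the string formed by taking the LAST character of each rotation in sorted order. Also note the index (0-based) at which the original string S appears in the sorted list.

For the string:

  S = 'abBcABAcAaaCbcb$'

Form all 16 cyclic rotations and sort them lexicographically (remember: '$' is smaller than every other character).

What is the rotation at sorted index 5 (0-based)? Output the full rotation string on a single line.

All 16 rotations (rotation i = S[i:]+S[:i]):
  rot[0] = abBcABAcAaaCbcb$
  rot[1] = bBcABAcAaaCbcb$a
  rot[2] = BcABAcAaaCbcb$ab
  rot[3] = cABAcAaaCbcb$abB
  rot[4] = ABAcAaaCbcb$abBc
  rot[5] = BAcAaaCbcb$abBcA
  rot[6] = AcAaaCbcb$abBcAB
  rot[7] = cAaaCbcb$abBcABA
  rot[8] = AaaCbcb$abBcABAc
  rot[9] = aaCbcb$abBcABAcA
  rot[10] = aCbcb$abBcABAcAa
  rot[11] = Cbcb$abBcABAcAaa
  rot[12] = bcb$abBcABAcAaaC
  rot[13] = cb$abBcABAcAaaCb
  rot[14] = b$abBcABAcAaaCbc
  rot[15] = $abBcABAcAaaCbcb
Sorted (with $ < everything):
  sorted[0] = $abBcABAcAaaCbcb
  sorted[1] = ABAcAaaCbcb$abBc
  sorted[2] = AaaCbcb$abBcABAc
  sorted[3] = AcAaaCbcb$abBcAB
  sorted[4] = BAcAaaCbcb$abBcA
  sorted[5] = BcABAcAaaCbcb$ab
  sorted[6] = Cbcb$abBcABAcAaa
  sorted[7] = aCbcb$abBcABAcAa
  sorted[8] = aaCbcb$abBcABAcA
  sorted[9] = abBcABAcAaaCbcb$
  sorted[10] = b$abBcABAcAaaCbc
  sorted[11] = bBcABAcAaaCbcb$a
  sorted[12] = bcb$abBcABAcAaaC
  sorted[13] = cABAcAaaCbcb$abB
  sorted[14] = cAaaCbcb$abBcABA
  sorted[15] = cb$abBcABAcAaaCb
sorted[5] = BcABAcAaaCbcb$ab

Answer: BcABAcAaaCbcb$ab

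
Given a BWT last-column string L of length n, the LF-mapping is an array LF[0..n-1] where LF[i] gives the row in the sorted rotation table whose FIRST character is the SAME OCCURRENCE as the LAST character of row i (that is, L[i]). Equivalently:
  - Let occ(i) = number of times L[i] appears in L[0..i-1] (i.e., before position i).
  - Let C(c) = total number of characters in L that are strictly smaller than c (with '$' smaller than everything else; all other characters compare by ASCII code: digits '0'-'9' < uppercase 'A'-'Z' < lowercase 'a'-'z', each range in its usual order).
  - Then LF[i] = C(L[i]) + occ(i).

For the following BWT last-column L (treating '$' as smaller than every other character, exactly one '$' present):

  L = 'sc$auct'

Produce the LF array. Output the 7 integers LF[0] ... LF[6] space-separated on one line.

Char counts: '$':1, 'a':1, 'c':2, 's':1, 't':1, 'u':1
C (first-col start): C('$')=0, C('a')=1, C('c')=2, C('s')=4, C('t')=5, C('u')=6
L[0]='s': occ=0, LF[0]=C('s')+0=4+0=4
L[1]='c': occ=0, LF[1]=C('c')+0=2+0=2
L[2]='$': occ=0, LF[2]=C('$')+0=0+0=0
L[3]='a': occ=0, LF[3]=C('a')+0=1+0=1
L[4]='u': occ=0, LF[4]=C('u')+0=6+0=6
L[5]='c': occ=1, LF[5]=C('c')+1=2+1=3
L[6]='t': occ=0, LF[6]=C('t')+0=5+0=5

Answer: 4 2 0 1 6 3 5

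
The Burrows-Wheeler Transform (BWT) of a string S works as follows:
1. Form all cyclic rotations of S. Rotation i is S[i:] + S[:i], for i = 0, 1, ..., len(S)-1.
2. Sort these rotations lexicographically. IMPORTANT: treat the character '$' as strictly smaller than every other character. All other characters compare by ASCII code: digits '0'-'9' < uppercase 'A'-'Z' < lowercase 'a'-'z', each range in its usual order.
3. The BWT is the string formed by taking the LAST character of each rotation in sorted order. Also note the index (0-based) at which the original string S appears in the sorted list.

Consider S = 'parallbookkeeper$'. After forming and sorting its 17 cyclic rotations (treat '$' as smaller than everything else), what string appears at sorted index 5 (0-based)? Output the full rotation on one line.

Answer: eper$parallbookke

Derivation:
All 17 rotations (rotation i = S[i:]+S[:i]):
  rot[0] = parallbookkeeper$
  rot[1] = arallbookkeeper$p
  rot[2] = rallbookkeeper$pa
  rot[3] = allbookkeeper$par
  rot[4] = llbookkeeper$para
  rot[5] = lbookkeeper$paral
  rot[6] = bookkeeper$parall
  rot[7] = ookkeeper$parallb
  rot[8] = okkeeper$parallbo
  rot[9] = kkeeper$parallboo
  rot[10] = keeper$parallbook
  rot[11] = eeper$parallbookk
  rot[12] = eper$parallbookke
  rot[13] = per$parallbookkee
  rot[14] = er$parallbookkeep
  rot[15] = r$parallbookkeepe
  rot[16] = $parallbookkeeper
Sorted (with $ < everything):
  sorted[0] = $parallbookkeeper
  sorted[1] = allbookkeeper$par
  sorted[2] = arallbookkeeper$p
  sorted[3] = bookkeeper$parall
  sorted[4] = eeper$parallbookk
  sorted[5] = eper$parallbookke
  sorted[6] = er$parallbookkeep
  sorted[7] = keeper$parallbook
  sorted[8] = kkeeper$parallboo
  sorted[9] = lbookkeeper$paral
  sorted[10] = llbookkeeper$para
  sorted[11] = okkeeper$parallbo
  sorted[12] = ookkeeper$parallb
  sorted[13] = parallbookkeeper$
  sorted[14] = per$parallbookkee
  sorted[15] = r$parallbookkeepe
  sorted[16] = rallbookkeeper$pa
sorted[5] = eper$parallbookke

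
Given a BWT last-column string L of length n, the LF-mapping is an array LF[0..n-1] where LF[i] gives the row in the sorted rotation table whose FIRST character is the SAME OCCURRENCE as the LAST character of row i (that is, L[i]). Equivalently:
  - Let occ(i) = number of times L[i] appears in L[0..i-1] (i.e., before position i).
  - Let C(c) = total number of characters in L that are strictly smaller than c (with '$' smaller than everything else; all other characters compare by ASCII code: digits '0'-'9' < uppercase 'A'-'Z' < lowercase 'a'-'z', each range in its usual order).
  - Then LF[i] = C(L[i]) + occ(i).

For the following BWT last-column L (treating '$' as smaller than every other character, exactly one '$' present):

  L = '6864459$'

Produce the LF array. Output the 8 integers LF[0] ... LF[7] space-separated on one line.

Answer: 4 6 5 1 2 3 7 0

Derivation:
Char counts: '$':1, '4':2, '5':1, '6':2, '8':1, '9':1
C (first-col start): C('$')=0, C('4')=1, C('5')=3, C('6')=4, C('8')=6, C('9')=7
L[0]='6': occ=0, LF[0]=C('6')+0=4+0=4
L[1]='8': occ=0, LF[1]=C('8')+0=6+0=6
L[2]='6': occ=1, LF[2]=C('6')+1=4+1=5
L[3]='4': occ=0, LF[3]=C('4')+0=1+0=1
L[4]='4': occ=1, LF[4]=C('4')+1=1+1=2
L[5]='5': occ=0, LF[5]=C('5')+0=3+0=3
L[6]='9': occ=0, LF[6]=C('9')+0=7+0=7
L[7]='$': occ=0, LF[7]=C('$')+0=0+0=0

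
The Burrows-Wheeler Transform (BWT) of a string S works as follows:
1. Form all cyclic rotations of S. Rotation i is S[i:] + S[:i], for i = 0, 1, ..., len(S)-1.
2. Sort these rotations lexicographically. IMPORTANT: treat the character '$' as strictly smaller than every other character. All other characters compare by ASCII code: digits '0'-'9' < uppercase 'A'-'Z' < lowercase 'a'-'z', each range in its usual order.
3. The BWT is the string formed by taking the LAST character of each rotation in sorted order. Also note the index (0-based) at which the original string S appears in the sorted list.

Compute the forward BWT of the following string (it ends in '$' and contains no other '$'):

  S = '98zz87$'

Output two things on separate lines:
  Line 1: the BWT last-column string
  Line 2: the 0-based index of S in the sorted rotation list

All 7 rotations (rotation i = S[i:]+S[:i]):
  rot[0] = 98zz87$
  rot[1] = 8zz87$9
  rot[2] = zz87$98
  rot[3] = z87$98z
  rot[4] = 87$98zz
  rot[5] = 7$98zz8
  rot[6] = $98zz87
Sorted (with $ < everything):
  sorted[0] = $98zz87  (last char: '7')
  sorted[1] = 7$98zz8  (last char: '8')
  sorted[2] = 87$98zz  (last char: 'z')
  sorted[3] = 8zz87$9  (last char: '9')
  sorted[4] = 98zz87$  (last char: '$')
  sorted[5] = z87$98z  (last char: 'z')
  sorted[6] = zz87$98  (last char: '8')
Last column: 78z9$z8
Original string S is at sorted index 4

Answer: 78z9$z8
4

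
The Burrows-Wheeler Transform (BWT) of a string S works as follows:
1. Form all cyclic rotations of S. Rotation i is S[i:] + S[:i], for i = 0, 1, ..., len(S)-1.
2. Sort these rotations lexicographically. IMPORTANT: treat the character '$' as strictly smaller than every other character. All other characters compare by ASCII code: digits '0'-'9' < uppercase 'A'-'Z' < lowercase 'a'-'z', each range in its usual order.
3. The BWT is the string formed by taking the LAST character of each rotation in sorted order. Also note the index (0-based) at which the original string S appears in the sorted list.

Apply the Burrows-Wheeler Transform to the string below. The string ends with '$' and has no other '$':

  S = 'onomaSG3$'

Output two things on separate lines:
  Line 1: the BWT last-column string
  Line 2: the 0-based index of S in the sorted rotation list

All 9 rotations (rotation i = S[i:]+S[:i]):
  rot[0] = onomaSG3$
  rot[1] = nomaSG3$o
  rot[2] = omaSG3$on
  rot[3] = maSG3$ono
  rot[4] = aSG3$onom
  rot[5] = SG3$onoma
  rot[6] = G3$onomaS
  rot[7] = 3$onomaSG
  rot[8] = $onomaSG3
Sorted (with $ < everything):
  sorted[0] = $onomaSG3  (last char: '3')
  sorted[1] = 3$onomaSG  (last char: 'G')
  sorted[2] = G3$onomaS  (last char: 'S')
  sorted[3] = SG3$onoma  (last char: 'a')
  sorted[4] = aSG3$onom  (last char: 'm')
  sorted[5] = maSG3$ono  (last char: 'o')
  sorted[6] = nomaSG3$o  (last char: 'o')
  sorted[7] = omaSG3$on  (last char: 'n')
  sorted[8] = onomaSG3$  (last char: '$')
Last column: 3GSamoon$
Original string S is at sorted index 8

Answer: 3GSamoon$
8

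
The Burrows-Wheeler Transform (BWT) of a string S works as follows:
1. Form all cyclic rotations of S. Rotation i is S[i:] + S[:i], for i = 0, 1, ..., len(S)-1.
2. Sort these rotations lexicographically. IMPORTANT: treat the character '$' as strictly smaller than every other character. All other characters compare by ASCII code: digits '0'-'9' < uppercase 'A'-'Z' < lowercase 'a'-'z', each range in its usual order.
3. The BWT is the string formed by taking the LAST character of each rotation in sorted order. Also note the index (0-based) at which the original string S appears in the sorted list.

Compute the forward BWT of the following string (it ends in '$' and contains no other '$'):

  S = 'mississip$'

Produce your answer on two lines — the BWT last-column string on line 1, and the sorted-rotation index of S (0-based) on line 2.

Answer: pssm$issii
4

Derivation:
All 10 rotations (rotation i = S[i:]+S[:i]):
  rot[0] = mississip$
  rot[1] = ississip$m
  rot[2] = ssissip$mi
  rot[3] = sissip$mis
  rot[4] = issip$miss
  rot[5] = ssip$missi
  rot[6] = sip$missis
  rot[7] = ip$mississ
  rot[8] = p$mississi
  rot[9] = $mississip
Sorted (with $ < everything):
  sorted[0] = $mississip  (last char: 'p')
  sorted[1] = ip$mississ  (last char: 's')
  sorted[2] = issip$miss  (last char: 's')
  sorted[3] = ississip$m  (last char: 'm')
  sorted[4] = mississip$  (last char: '$')
  sorted[5] = p$mississi  (last char: 'i')
  sorted[6] = sip$missis  (last char: 's')
  sorted[7] = sissip$mis  (last char: 's')
  sorted[8] = ssip$missi  (last char: 'i')
  sorted[9] = ssissip$mi  (last char: 'i')
Last column: pssm$issii
Original string S is at sorted index 4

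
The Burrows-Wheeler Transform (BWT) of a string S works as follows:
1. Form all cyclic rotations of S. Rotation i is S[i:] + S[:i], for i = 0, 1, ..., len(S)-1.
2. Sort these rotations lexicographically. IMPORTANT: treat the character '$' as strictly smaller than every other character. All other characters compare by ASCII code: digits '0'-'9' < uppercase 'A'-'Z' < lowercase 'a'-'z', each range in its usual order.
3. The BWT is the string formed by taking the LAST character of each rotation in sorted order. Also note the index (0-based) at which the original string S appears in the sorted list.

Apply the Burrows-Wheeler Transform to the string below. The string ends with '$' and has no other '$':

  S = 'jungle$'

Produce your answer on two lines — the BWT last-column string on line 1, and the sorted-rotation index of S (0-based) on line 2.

Answer: eln$guj
3

Derivation:
All 7 rotations (rotation i = S[i:]+S[:i]):
  rot[0] = jungle$
  rot[1] = ungle$j
  rot[2] = ngle$ju
  rot[3] = gle$jun
  rot[4] = le$jung
  rot[5] = e$jungl
  rot[6] = $jungle
Sorted (with $ < everything):
  sorted[0] = $jungle  (last char: 'e')
  sorted[1] = e$jungl  (last char: 'l')
  sorted[2] = gle$jun  (last char: 'n')
  sorted[3] = jungle$  (last char: '$')
  sorted[4] = le$jung  (last char: 'g')
  sorted[5] = ngle$ju  (last char: 'u')
  sorted[6] = ungle$j  (last char: 'j')
Last column: eln$guj
Original string S is at sorted index 3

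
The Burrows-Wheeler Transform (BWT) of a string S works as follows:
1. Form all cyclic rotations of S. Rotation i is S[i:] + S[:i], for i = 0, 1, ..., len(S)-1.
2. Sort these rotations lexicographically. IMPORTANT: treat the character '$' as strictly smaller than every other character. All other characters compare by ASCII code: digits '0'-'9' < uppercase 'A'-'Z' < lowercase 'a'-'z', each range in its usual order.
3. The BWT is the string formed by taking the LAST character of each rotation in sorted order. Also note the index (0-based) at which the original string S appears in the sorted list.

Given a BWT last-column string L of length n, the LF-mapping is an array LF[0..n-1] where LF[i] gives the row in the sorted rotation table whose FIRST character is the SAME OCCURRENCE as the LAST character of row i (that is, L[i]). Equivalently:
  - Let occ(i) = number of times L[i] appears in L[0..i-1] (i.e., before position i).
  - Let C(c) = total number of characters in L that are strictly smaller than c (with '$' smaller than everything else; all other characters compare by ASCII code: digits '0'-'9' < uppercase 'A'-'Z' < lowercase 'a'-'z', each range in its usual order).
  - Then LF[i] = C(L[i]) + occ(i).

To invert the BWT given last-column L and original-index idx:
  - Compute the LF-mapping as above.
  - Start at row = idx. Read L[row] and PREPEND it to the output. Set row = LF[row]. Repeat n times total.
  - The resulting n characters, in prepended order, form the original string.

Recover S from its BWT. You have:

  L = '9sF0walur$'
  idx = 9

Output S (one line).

Answer: walrus0F9$

Derivation:
LF mapping: 2 7 3 1 9 4 5 8 6 0
Walk LF starting at row 9, prepending L[row]:
  step 1: row=9, L[9]='$', prepend. Next row=LF[9]=0
  step 2: row=0, L[0]='9', prepend. Next row=LF[0]=2
  step 3: row=2, L[2]='F', prepend. Next row=LF[2]=3
  step 4: row=3, L[3]='0', prepend. Next row=LF[3]=1
  step 5: row=1, L[1]='s', prepend. Next row=LF[1]=7
  step 6: row=7, L[7]='u', prepend. Next row=LF[7]=8
  step 7: row=8, L[8]='r', prepend. Next row=LF[8]=6
  step 8: row=6, L[6]='l', prepend. Next row=LF[6]=5
  step 9: row=5, L[5]='a', prepend. Next row=LF[5]=4
  step 10: row=4, L[4]='w', prepend. Next row=LF[4]=9
Reversed output: walrus0F9$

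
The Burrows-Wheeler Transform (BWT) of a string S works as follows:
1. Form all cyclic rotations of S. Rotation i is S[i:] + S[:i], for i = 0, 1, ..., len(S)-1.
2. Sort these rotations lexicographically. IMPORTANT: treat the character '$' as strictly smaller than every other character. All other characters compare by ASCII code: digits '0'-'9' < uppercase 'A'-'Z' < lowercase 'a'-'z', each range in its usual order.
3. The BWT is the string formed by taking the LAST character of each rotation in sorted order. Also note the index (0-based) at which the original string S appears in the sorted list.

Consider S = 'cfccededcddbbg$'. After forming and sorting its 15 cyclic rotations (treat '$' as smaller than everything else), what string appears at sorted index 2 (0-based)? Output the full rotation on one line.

Answer: bg$cfccededcddb

Derivation:
All 15 rotations (rotation i = S[i:]+S[:i]):
  rot[0] = cfccededcddbbg$
  rot[1] = fccededcddbbg$c
  rot[2] = ccededcddbbg$cf
  rot[3] = cededcddbbg$cfc
  rot[4] = ededcddbbg$cfcc
  rot[5] = dedcddbbg$cfcce
  rot[6] = edcddbbg$cfcced
  rot[7] = dcddbbg$cfccede
  rot[8] = cddbbg$cfcceded
  rot[9] = ddbbg$cfccededc
  rot[10] = dbbg$cfccededcd
  rot[11] = bbg$cfccededcdd
  rot[12] = bg$cfccededcddb
  rot[13] = g$cfccededcddbb
  rot[14] = $cfccededcddbbg
Sorted (with $ < everything):
  sorted[0] = $cfccededcddbbg
  sorted[1] = bbg$cfccededcdd
  sorted[2] = bg$cfccededcddb
  sorted[3] = ccededcddbbg$cf
  sorted[4] = cddbbg$cfcceded
  sorted[5] = cededcddbbg$cfc
  sorted[6] = cfccededcddbbg$
  sorted[7] = dbbg$cfccededcd
  sorted[8] = dcddbbg$cfccede
  sorted[9] = ddbbg$cfccededc
  sorted[10] = dedcddbbg$cfcce
  sorted[11] = edcddbbg$cfcced
  sorted[12] = ededcddbbg$cfcc
  sorted[13] = fccededcddbbg$c
  sorted[14] = g$cfccededcddbb
sorted[2] = bg$cfccededcddb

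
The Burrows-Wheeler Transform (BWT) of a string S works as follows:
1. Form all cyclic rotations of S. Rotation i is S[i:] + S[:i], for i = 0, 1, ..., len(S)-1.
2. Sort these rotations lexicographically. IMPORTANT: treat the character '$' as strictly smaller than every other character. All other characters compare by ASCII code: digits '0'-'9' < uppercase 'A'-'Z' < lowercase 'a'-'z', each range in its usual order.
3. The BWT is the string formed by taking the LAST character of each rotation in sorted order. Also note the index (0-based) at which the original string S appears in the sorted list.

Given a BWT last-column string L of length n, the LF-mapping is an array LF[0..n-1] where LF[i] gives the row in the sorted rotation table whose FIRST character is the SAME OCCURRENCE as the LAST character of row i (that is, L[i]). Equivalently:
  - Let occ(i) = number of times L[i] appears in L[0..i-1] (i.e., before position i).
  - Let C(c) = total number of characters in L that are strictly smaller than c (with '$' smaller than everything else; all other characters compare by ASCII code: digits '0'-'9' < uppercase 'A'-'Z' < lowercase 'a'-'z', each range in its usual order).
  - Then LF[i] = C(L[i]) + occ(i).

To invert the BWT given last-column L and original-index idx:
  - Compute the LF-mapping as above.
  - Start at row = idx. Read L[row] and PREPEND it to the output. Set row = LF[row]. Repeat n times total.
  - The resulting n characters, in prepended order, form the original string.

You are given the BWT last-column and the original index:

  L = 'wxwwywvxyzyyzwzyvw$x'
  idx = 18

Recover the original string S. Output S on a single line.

Answer: zywvyyxzyxwywzxvwww$

Derivation:
LF mapping: 3 9 4 5 12 6 1 10 13 17 14 15 18 7 19 16 2 8 0 11
Walk LF starting at row 18, prepending L[row]:
  step 1: row=18, L[18]='$', prepend. Next row=LF[18]=0
  step 2: row=0, L[0]='w', prepend. Next row=LF[0]=3
  step 3: row=3, L[3]='w', prepend. Next row=LF[3]=5
  step 4: row=5, L[5]='w', prepend. Next row=LF[5]=6
  step 5: row=6, L[6]='v', prepend. Next row=LF[6]=1
  step 6: row=1, L[1]='x', prepend. Next row=LF[1]=9
  step 7: row=9, L[9]='z', prepend. Next row=LF[9]=17
  step 8: row=17, L[17]='w', prepend. Next row=LF[17]=8
  step 9: row=8, L[8]='y', prepend. Next row=LF[8]=13
  step 10: row=13, L[13]='w', prepend. Next row=LF[13]=7
  step 11: row=7, L[7]='x', prepend. Next row=LF[7]=10
  step 12: row=10, L[10]='y', prepend. Next row=LF[10]=14
  step 13: row=14, L[14]='z', prepend. Next row=LF[14]=19
  step 14: row=19, L[19]='x', prepend. Next row=LF[19]=11
  step 15: row=11, L[11]='y', prepend. Next row=LF[11]=15
  step 16: row=15, L[15]='y', prepend. Next row=LF[15]=16
  step 17: row=16, L[16]='v', prepend. Next row=LF[16]=2
  step 18: row=2, L[2]='w', prepend. Next row=LF[2]=4
  step 19: row=4, L[4]='y', prepend. Next row=LF[4]=12
  step 20: row=12, L[12]='z', prepend. Next row=LF[12]=18
Reversed output: zywvyyxzyxwywzxvwww$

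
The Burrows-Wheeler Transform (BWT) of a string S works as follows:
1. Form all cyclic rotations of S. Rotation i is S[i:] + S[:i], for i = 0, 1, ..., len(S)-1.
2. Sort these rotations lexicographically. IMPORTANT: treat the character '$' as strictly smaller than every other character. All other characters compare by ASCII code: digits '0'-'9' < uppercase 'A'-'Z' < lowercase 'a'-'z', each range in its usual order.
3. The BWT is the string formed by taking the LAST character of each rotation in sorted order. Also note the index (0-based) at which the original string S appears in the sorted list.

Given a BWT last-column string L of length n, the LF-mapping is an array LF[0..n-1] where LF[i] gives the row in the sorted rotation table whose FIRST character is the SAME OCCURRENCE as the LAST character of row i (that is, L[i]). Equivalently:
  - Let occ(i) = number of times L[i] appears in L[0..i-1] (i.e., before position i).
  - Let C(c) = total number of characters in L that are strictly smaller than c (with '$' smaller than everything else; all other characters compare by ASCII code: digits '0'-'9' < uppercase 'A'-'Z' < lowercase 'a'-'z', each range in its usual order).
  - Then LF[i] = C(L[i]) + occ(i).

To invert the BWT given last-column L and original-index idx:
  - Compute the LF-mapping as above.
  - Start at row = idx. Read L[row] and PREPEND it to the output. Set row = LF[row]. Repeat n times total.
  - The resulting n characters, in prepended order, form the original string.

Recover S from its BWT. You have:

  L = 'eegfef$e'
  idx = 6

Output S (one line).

Answer: ffeegee$

Derivation:
LF mapping: 1 2 7 5 3 6 0 4
Walk LF starting at row 6, prepending L[row]:
  step 1: row=6, L[6]='$', prepend. Next row=LF[6]=0
  step 2: row=0, L[0]='e', prepend. Next row=LF[0]=1
  step 3: row=1, L[1]='e', prepend. Next row=LF[1]=2
  step 4: row=2, L[2]='g', prepend. Next row=LF[2]=7
  step 5: row=7, L[7]='e', prepend. Next row=LF[7]=4
  step 6: row=4, L[4]='e', prepend. Next row=LF[4]=3
  step 7: row=3, L[3]='f', prepend. Next row=LF[3]=5
  step 8: row=5, L[5]='f', prepend. Next row=LF[5]=6
Reversed output: ffeegee$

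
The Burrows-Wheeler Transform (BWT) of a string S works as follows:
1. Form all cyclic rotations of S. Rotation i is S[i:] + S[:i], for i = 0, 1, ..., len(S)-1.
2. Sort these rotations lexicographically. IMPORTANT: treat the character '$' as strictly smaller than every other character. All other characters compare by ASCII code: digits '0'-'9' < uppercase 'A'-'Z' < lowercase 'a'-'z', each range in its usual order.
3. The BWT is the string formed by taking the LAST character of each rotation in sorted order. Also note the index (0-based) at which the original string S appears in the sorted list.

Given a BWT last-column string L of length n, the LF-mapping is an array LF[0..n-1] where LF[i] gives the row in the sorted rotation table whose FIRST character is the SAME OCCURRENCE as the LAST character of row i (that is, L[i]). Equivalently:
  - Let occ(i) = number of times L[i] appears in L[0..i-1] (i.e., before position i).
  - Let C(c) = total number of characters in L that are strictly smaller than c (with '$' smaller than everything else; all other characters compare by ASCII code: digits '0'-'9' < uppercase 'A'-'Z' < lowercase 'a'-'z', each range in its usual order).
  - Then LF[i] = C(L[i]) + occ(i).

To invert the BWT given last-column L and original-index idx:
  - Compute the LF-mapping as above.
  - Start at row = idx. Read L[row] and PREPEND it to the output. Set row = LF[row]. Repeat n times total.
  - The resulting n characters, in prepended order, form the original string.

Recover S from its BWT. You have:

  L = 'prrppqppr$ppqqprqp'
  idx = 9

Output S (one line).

LF mapping: 1 14 15 2 3 10 4 5 16 0 6 7 11 12 8 17 13 9
Walk LF starting at row 9, prepending L[row]:
  step 1: row=9, L[9]='$', prepend. Next row=LF[9]=0
  step 2: row=0, L[0]='p', prepend. Next row=LF[0]=1
  step 3: row=1, L[1]='r', prepend. Next row=LF[1]=14
  step 4: row=14, L[14]='p', prepend. Next row=LF[14]=8
  step 5: row=8, L[8]='r', prepend. Next row=LF[8]=16
  step 6: row=16, L[16]='q', prepend. Next row=LF[16]=13
  step 7: row=13, L[13]='q', prepend. Next row=LF[13]=12
  step 8: row=12, L[12]='q', prepend. Next row=LF[12]=11
  step 9: row=11, L[11]='p', prepend. Next row=LF[11]=7
  step 10: row=7, L[7]='p', prepend. Next row=LF[7]=5
  step 11: row=5, L[5]='q', prepend. Next row=LF[5]=10
  step 12: row=10, L[10]='p', prepend. Next row=LF[10]=6
  step 13: row=6, L[6]='p', prepend. Next row=LF[6]=4
  step 14: row=4, L[4]='p', prepend. Next row=LF[4]=3
  step 15: row=3, L[3]='p', prepend. Next row=LF[3]=2
  step 16: row=2, L[2]='r', prepend. Next row=LF[2]=15
  step 17: row=15, L[15]='r', prepend. Next row=LF[15]=17
  step 18: row=17, L[17]='p', prepend. Next row=LF[17]=9
Reversed output: prrppppqppqqqrprp$

Answer: prrppppqppqqqrprp$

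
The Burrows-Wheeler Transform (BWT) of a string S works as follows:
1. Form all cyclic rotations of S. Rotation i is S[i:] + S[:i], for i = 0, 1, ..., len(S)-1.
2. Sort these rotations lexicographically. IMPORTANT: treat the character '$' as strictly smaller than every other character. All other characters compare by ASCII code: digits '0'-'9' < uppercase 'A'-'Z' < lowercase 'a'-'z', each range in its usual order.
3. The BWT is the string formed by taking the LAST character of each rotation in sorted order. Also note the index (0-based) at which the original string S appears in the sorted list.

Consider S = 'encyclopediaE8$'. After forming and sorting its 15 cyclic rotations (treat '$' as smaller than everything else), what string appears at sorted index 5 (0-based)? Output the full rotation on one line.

All 15 rotations (rotation i = S[i:]+S[:i]):
  rot[0] = encyclopediaE8$
  rot[1] = ncyclopediaE8$e
  rot[2] = cyclopediaE8$en
  rot[3] = yclopediaE8$enc
  rot[4] = clopediaE8$ency
  rot[5] = lopediaE8$encyc
  rot[6] = opediaE8$encycl
  rot[7] = pediaE8$encyclo
  rot[8] = ediaE8$encyclop
  rot[9] = diaE8$encyclope
  rot[10] = iaE8$encycloped
  rot[11] = aE8$encyclopedi
  rot[12] = E8$encyclopedia
  rot[13] = 8$encyclopediaE
  rot[14] = $encyclopediaE8
Sorted (with $ < everything):
  sorted[0] = $encyclopediaE8
  sorted[1] = 8$encyclopediaE
  sorted[2] = E8$encyclopedia
  sorted[3] = aE8$encyclopedi
  sorted[4] = clopediaE8$ency
  sorted[5] = cyclopediaE8$en
  sorted[6] = diaE8$encyclope
  sorted[7] = ediaE8$encyclop
  sorted[8] = encyclopediaE8$
  sorted[9] = iaE8$encycloped
  sorted[10] = lopediaE8$encyc
  sorted[11] = ncyclopediaE8$e
  sorted[12] = opediaE8$encycl
  sorted[13] = pediaE8$encyclo
  sorted[14] = yclopediaE8$enc
sorted[5] = cyclopediaE8$en

Answer: cyclopediaE8$en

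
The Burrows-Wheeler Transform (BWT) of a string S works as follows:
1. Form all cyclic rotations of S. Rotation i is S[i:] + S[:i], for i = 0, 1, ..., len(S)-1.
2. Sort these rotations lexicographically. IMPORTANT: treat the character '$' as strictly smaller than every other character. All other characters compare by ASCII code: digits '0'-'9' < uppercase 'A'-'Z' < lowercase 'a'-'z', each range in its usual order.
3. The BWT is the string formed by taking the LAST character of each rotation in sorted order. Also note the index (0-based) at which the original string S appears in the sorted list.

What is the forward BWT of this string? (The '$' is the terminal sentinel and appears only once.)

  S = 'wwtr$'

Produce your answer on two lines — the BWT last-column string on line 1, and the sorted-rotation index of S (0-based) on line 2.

Answer: rtww$
4

Derivation:
All 5 rotations (rotation i = S[i:]+S[:i]):
  rot[0] = wwtr$
  rot[1] = wtr$w
  rot[2] = tr$ww
  rot[3] = r$wwt
  rot[4] = $wwtr
Sorted (with $ < everything):
  sorted[0] = $wwtr  (last char: 'r')
  sorted[1] = r$wwt  (last char: 't')
  sorted[2] = tr$ww  (last char: 'w')
  sorted[3] = wtr$w  (last char: 'w')
  sorted[4] = wwtr$  (last char: '$')
Last column: rtww$
Original string S is at sorted index 4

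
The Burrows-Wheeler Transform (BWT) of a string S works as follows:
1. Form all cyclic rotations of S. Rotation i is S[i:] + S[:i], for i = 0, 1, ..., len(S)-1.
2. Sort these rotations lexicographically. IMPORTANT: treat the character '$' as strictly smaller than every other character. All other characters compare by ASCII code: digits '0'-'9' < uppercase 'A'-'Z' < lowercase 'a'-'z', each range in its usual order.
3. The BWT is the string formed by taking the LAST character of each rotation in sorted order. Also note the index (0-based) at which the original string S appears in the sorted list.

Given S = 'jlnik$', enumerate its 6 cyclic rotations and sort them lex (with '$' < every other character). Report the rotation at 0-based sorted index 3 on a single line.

Answer: k$jlni

Derivation:
All 6 rotations (rotation i = S[i:]+S[:i]):
  rot[0] = jlnik$
  rot[1] = lnik$j
  rot[2] = nik$jl
  rot[3] = ik$jln
  rot[4] = k$jlni
  rot[5] = $jlnik
Sorted (with $ < everything):
  sorted[0] = $jlnik
  sorted[1] = ik$jln
  sorted[2] = jlnik$
  sorted[3] = k$jlni
  sorted[4] = lnik$j
  sorted[5] = nik$jl
sorted[3] = k$jlni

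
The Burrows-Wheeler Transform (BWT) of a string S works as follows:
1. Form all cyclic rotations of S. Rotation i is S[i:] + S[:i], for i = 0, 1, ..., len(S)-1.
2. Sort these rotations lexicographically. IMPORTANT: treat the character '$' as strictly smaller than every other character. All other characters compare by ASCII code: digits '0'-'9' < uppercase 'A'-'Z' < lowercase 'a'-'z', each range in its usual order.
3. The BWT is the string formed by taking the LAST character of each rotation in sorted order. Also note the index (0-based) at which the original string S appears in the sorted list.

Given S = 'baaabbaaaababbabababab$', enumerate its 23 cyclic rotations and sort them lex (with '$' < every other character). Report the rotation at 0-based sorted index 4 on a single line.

Answer: aababbabababab$baaabbaa

Derivation:
All 23 rotations (rotation i = S[i:]+S[:i]):
  rot[0] = baaabbaaaababbabababab$
  rot[1] = aaabbaaaababbabababab$b
  rot[2] = aabbaaaababbabababab$ba
  rot[3] = abbaaaababbabababab$baa
  rot[4] = bbaaaababbabababab$baaa
  rot[5] = baaaababbabababab$baaab
  rot[6] = aaaababbabababab$baaabb
  rot[7] = aaababbabababab$baaabba
  rot[8] = aababbabababab$baaabbaa
  rot[9] = ababbabababab$baaabbaaa
  rot[10] = babbabababab$baaabbaaaa
  rot[11] = abbabababab$baaabbaaaab
  rot[12] = bbabababab$baaabbaaaaba
  rot[13] = babababab$baaabbaaaabab
  rot[14] = abababab$baaabbaaaababb
  rot[15] = bababab$baaabbaaaababba
  rot[16] = ababab$baaabbaaaababbab
  rot[17] = babab$baaabbaaaababbaba
  rot[18] = abab$baaabbaaaababbabab
  rot[19] = bab$baaabbaaaababbababa
  rot[20] = ab$baaabbaaaababbababab
  rot[21] = b$baaabbaaaababbabababa
  rot[22] = $baaabbaaaababbabababab
Sorted (with $ < everything):
  sorted[0] = $baaabbaaaababbabababab
  sorted[1] = aaaababbabababab$baaabb
  sorted[2] = aaababbabababab$baaabba
  sorted[3] = aaabbaaaababbabababab$b
  sorted[4] = aababbabababab$baaabbaa
  sorted[5] = aabbaaaababbabababab$ba
  sorted[6] = ab$baaabbaaaababbababab
  sorted[7] = abab$baaabbaaaababbabab
  sorted[8] = ababab$baaabbaaaababbab
  sorted[9] = abababab$baaabbaaaababb
  sorted[10] = ababbabababab$baaabbaaa
  sorted[11] = abbaaaababbabababab$baa
  sorted[12] = abbabababab$baaabbaaaab
  sorted[13] = b$baaabbaaaababbabababa
  sorted[14] = baaaababbabababab$baaab
  sorted[15] = baaabbaaaababbabababab$
  sorted[16] = bab$baaabbaaaababbababa
  sorted[17] = babab$baaabbaaaababbaba
  sorted[18] = bababab$baaabbaaaababba
  sorted[19] = babababab$baaabbaaaabab
  sorted[20] = babbabababab$baaabbaaaa
  sorted[21] = bbaaaababbabababab$baaa
  sorted[22] = bbabababab$baaabbaaaaba
sorted[4] = aababbabababab$baaabbaa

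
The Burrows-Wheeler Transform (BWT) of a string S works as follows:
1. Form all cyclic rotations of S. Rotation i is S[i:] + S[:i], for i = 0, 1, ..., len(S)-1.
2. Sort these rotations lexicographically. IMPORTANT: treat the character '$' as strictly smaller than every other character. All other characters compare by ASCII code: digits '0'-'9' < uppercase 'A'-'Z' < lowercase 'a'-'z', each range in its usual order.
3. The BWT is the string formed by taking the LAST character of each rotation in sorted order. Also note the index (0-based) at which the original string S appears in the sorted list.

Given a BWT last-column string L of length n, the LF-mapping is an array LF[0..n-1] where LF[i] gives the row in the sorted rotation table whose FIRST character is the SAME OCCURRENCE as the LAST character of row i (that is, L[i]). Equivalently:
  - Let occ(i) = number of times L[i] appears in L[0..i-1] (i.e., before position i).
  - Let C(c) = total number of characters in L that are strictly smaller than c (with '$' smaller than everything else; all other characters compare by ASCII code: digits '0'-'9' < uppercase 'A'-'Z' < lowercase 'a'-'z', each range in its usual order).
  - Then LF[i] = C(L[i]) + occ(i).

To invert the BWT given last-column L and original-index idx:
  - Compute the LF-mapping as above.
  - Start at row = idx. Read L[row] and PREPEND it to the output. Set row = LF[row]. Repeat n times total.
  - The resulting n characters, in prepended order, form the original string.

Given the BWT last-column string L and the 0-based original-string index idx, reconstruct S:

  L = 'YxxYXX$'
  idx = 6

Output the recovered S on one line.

LF mapping: 3 5 6 4 1 2 0
Walk LF starting at row 6, prepending L[row]:
  step 1: row=6, L[6]='$', prepend. Next row=LF[6]=0
  step 2: row=0, L[0]='Y', prepend. Next row=LF[0]=3
  step 3: row=3, L[3]='Y', prepend. Next row=LF[3]=4
  step 4: row=4, L[4]='X', prepend. Next row=LF[4]=1
  step 5: row=1, L[1]='x', prepend. Next row=LF[1]=5
  step 6: row=5, L[5]='X', prepend. Next row=LF[5]=2
  step 7: row=2, L[2]='x', prepend. Next row=LF[2]=6
Reversed output: xXxXYY$

Answer: xXxXYY$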